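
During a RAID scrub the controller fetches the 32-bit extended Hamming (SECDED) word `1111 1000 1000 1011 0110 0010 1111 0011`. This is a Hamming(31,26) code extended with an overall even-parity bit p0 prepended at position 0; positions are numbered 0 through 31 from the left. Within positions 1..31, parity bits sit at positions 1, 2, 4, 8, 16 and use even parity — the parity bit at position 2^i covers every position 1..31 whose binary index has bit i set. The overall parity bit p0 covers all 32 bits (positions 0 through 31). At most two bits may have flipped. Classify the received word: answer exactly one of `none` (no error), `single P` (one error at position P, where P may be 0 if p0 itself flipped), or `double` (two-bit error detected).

double

s1: b1⊕b3⊕b5⊕b7⊕b9⊕b11⊕b13⊕b15⊕b17⊕b19⊕b21⊕b23⊕b25⊕b27⊕b29⊕b31 = 1⊕1⊕0⊕0⊕0⊕0⊕0⊕1⊕1⊕0⊕0⊕0⊕1⊕1⊕0⊕1 = 1
s2: b2⊕b3⊕b6⊕b7⊕b10⊕b11⊕b14⊕b15⊕b18⊕b19⊕b22⊕b23⊕b26⊕b27⊕b30⊕b31 = 1⊕1⊕0⊕0⊕0⊕0⊕1⊕1⊕1⊕0⊕1⊕0⊕1⊕1⊕1⊕1 = 0
s4: b4⊕b5⊕b6⊕b7⊕b12⊕b13⊕b14⊕b15⊕b20⊕b21⊕b22⊕b23⊕b28⊕b29⊕b30⊕b31 = 1⊕0⊕0⊕0⊕1⊕0⊕1⊕1⊕0⊕0⊕1⊕0⊕0⊕0⊕1⊕1 = 1
s8: b8⊕b9⊕b10⊕b11⊕b12⊕b13⊕b14⊕b15⊕b24⊕b25⊕b26⊕b27⊕b28⊕b29⊕b30⊕b31 = 1⊕0⊕0⊕0⊕1⊕0⊕1⊕1⊕1⊕1⊕1⊕1⊕0⊕0⊕1⊕1 = 0
s16: b16⊕b17⊕b18⊕b19⊕b20⊕b21⊕b22⊕b23⊕b24⊕b25⊕b26⊕b27⊕b28⊕b29⊕b30⊕b31 = 0⊕1⊕1⊕0⊕0⊕0⊕1⊕0⊕1⊕1⊕1⊕1⊕0⊕0⊕1⊕1 = 1
Syndrome (s16...s1) = 10101 → position 21.
Overall parity (XOR of all 32 bits, including p0): 1⊕1⊕1⊕1⊕1⊕0⊕0⊕0⊕1⊕0⊕0⊕0⊕1⊕0⊕1⊕1⊕0⊕1⊕1⊕0⊕0⊕0⊕1⊕0⊕1⊕1⊕1⊕1⊕0⊕0⊕1⊕1 = 0
Overall=0, syndrome position=21 → double-bit error detected (uncorrectable).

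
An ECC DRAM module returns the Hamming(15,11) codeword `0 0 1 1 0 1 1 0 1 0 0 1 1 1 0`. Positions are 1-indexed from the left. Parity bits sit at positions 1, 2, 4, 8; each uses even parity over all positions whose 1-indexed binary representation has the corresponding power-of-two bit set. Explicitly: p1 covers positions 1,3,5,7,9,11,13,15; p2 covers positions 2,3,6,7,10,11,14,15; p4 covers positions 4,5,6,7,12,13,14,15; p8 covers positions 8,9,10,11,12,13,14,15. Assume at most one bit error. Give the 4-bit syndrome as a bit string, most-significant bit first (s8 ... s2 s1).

0000

s1: b1⊕b3⊕b5⊕b7⊕b9⊕b11⊕b13⊕b15 = 0⊕1⊕0⊕1⊕1⊕0⊕1⊕0 = 0
s2: b2⊕b3⊕b6⊕b7⊕b10⊕b11⊕b14⊕b15 = 0⊕1⊕1⊕1⊕0⊕0⊕1⊕0 = 0
s4: b4⊕b5⊕b6⊕b7⊕b12⊕b13⊕b14⊕b15 = 1⊕0⊕1⊕1⊕1⊕1⊕1⊕0 = 0
s8: b8⊕b9⊕b10⊕b11⊕b12⊕b13⊕b14⊕b15 = 0⊕1⊕0⊕0⊕1⊕1⊕1⊕0 = 0
Syndrome (s8...s1) = 0000 → position 0 (no error).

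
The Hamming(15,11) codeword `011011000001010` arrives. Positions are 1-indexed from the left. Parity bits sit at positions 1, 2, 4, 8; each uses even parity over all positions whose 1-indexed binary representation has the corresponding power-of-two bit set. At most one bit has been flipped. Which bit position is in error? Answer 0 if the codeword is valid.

s1: b1⊕b3⊕b5⊕b7⊕b9⊕b11⊕b13⊕b15 = 0⊕1⊕1⊕0⊕0⊕0⊕0⊕0 = 0
s2: b2⊕b3⊕b6⊕b7⊕b10⊕b11⊕b14⊕b15 = 1⊕1⊕1⊕0⊕0⊕0⊕1⊕0 = 0
s4: b4⊕b5⊕b6⊕b7⊕b12⊕b13⊕b14⊕b15 = 0⊕1⊕1⊕0⊕1⊕0⊕1⊕0 = 0
s8: b8⊕b9⊕b10⊕b11⊕b12⊕b13⊕b14⊕b15 = 0⊕0⊕0⊕0⊕1⊕0⊕1⊕0 = 0
Syndrome (s8...s1) = 0000 → position 0 (no error).

0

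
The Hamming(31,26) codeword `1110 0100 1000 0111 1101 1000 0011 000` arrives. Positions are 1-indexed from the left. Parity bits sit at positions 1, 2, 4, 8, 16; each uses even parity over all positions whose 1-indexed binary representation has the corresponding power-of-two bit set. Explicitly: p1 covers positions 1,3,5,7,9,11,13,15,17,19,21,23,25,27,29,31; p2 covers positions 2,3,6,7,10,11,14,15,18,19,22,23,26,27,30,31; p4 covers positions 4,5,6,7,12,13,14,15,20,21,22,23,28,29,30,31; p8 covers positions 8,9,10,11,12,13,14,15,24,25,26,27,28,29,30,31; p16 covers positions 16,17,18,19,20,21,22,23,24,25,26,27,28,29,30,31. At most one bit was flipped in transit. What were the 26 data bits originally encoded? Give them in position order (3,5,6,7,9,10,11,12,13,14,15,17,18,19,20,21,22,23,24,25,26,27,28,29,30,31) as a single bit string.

s1: b1⊕b3⊕b5⊕b7⊕b9⊕b11⊕b13⊕b15⊕b17⊕b19⊕b21⊕b23⊕b25⊕b27⊕b29⊕b31 = 1⊕1⊕0⊕0⊕1⊕0⊕0⊕1⊕1⊕0⊕1⊕0⊕0⊕1⊕0⊕0 = 1
s2: b2⊕b3⊕b6⊕b7⊕b10⊕b11⊕b14⊕b15⊕b18⊕b19⊕b22⊕b23⊕b26⊕b27⊕b30⊕b31 = 1⊕1⊕1⊕0⊕0⊕0⊕1⊕1⊕1⊕0⊕0⊕0⊕0⊕1⊕0⊕0 = 1
s4: b4⊕b5⊕b6⊕b7⊕b12⊕b13⊕b14⊕b15⊕b20⊕b21⊕b22⊕b23⊕b28⊕b29⊕b30⊕b31 = 0⊕0⊕1⊕0⊕0⊕0⊕1⊕1⊕1⊕1⊕0⊕0⊕1⊕0⊕0⊕0 = 0
s8: b8⊕b9⊕b10⊕b11⊕b12⊕b13⊕b14⊕b15⊕b24⊕b25⊕b26⊕b27⊕b28⊕b29⊕b30⊕b31 = 0⊕1⊕0⊕0⊕0⊕0⊕1⊕1⊕0⊕0⊕0⊕1⊕1⊕0⊕0⊕0 = 1
s16: b16⊕b17⊕b18⊕b19⊕b20⊕b21⊕b22⊕b23⊕b24⊕b25⊕b26⊕b27⊕b28⊕b29⊕b30⊕b31 = 1⊕1⊕1⊕0⊕1⊕1⊕0⊕0⊕0⊕0⊕0⊕1⊕1⊕0⊕0⊕0 = 1
Syndrome (s16...s1) = 11011 → position 27.
Flip bit 27: corrected codeword = 1110010010000111110110000001000
Data bits at positions 3,5,6,7,9,10,11,12,13,14,15,17,18,19,20,21,22,23,24,25,26,27,28,29,30,31: 10101000011110110000001000

10101000011110110000001000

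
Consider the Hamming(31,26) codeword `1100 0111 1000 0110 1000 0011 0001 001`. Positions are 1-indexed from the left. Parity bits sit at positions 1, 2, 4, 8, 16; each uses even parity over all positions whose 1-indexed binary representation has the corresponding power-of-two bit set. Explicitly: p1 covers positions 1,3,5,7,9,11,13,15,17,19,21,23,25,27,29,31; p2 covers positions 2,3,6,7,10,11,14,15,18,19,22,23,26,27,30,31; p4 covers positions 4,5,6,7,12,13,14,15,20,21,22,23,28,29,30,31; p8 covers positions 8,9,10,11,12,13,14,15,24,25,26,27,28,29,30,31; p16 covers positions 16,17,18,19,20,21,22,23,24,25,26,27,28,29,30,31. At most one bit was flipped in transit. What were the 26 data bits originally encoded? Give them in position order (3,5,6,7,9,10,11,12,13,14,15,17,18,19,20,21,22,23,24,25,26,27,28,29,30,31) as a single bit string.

s1: b1⊕b3⊕b5⊕b7⊕b9⊕b11⊕b13⊕b15⊕b17⊕b19⊕b21⊕b23⊕b25⊕b27⊕b29⊕b31 = 1⊕0⊕0⊕1⊕1⊕0⊕0⊕1⊕1⊕0⊕0⊕1⊕0⊕0⊕0⊕1 = 1
s2: b2⊕b3⊕b6⊕b7⊕b10⊕b11⊕b14⊕b15⊕b18⊕b19⊕b22⊕b23⊕b26⊕b27⊕b30⊕b31 = 1⊕0⊕1⊕1⊕0⊕0⊕1⊕1⊕0⊕0⊕0⊕1⊕0⊕0⊕0⊕1 = 1
s4: b4⊕b5⊕b6⊕b7⊕b12⊕b13⊕b14⊕b15⊕b20⊕b21⊕b22⊕b23⊕b28⊕b29⊕b30⊕b31 = 0⊕0⊕1⊕1⊕0⊕0⊕1⊕1⊕0⊕0⊕0⊕1⊕1⊕0⊕0⊕1 = 1
s8: b8⊕b9⊕b10⊕b11⊕b12⊕b13⊕b14⊕b15⊕b24⊕b25⊕b26⊕b27⊕b28⊕b29⊕b30⊕b31 = 1⊕1⊕0⊕0⊕0⊕0⊕1⊕1⊕1⊕0⊕0⊕0⊕1⊕0⊕0⊕1 = 1
s16: b16⊕b17⊕b18⊕b19⊕b20⊕b21⊕b22⊕b23⊕b24⊕b25⊕b26⊕b27⊕b28⊕b29⊕b30⊕b31 = 0⊕1⊕0⊕0⊕0⊕0⊕0⊕1⊕1⊕0⊕0⊕0⊕1⊕0⊕0⊕1 = 1
Syndrome (s16...s1) = 11111 → position 31.
Flip bit 31: corrected codeword = 1100011110000110100000110001000
Data bits at positions 3,5,6,7,9,10,11,12,13,14,15,17,18,19,20,21,22,23,24,25,26,27,28,29,30,31: 00111000011100000110001000

00111000011100000110001000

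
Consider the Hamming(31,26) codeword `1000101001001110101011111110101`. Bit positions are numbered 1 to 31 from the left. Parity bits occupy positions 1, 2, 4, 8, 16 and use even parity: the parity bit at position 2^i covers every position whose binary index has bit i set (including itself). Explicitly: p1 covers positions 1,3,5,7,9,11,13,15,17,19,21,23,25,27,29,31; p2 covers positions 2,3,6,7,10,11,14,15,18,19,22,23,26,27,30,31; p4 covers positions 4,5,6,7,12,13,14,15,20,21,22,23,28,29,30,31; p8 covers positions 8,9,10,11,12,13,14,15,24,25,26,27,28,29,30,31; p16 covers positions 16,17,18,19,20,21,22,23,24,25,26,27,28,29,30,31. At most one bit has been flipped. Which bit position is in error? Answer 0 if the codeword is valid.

17

s1: b1⊕b3⊕b5⊕b7⊕b9⊕b11⊕b13⊕b15⊕b17⊕b19⊕b21⊕b23⊕b25⊕b27⊕b29⊕b31 = 1⊕0⊕1⊕1⊕0⊕0⊕1⊕1⊕1⊕1⊕1⊕1⊕1⊕1⊕1⊕1 = 1
s2: b2⊕b3⊕b6⊕b7⊕b10⊕b11⊕b14⊕b15⊕b18⊕b19⊕b22⊕b23⊕b26⊕b27⊕b30⊕b31 = 0⊕0⊕0⊕1⊕1⊕0⊕1⊕1⊕0⊕1⊕1⊕1⊕1⊕1⊕0⊕1 = 0
s4: b4⊕b5⊕b6⊕b7⊕b12⊕b13⊕b14⊕b15⊕b20⊕b21⊕b22⊕b23⊕b28⊕b29⊕b30⊕b31 = 0⊕1⊕0⊕1⊕0⊕1⊕1⊕1⊕0⊕1⊕1⊕1⊕0⊕1⊕0⊕1 = 0
s8: b8⊕b9⊕b10⊕b11⊕b12⊕b13⊕b14⊕b15⊕b24⊕b25⊕b26⊕b27⊕b28⊕b29⊕b30⊕b31 = 0⊕0⊕1⊕0⊕0⊕1⊕1⊕1⊕1⊕1⊕1⊕1⊕0⊕1⊕0⊕1 = 0
s16: b16⊕b17⊕b18⊕b19⊕b20⊕b21⊕b22⊕b23⊕b24⊕b25⊕b26⊕b27⊕b28⊕b29⊕b30⊕b31 = 0⊕1⊕0⊕1⊕0⊕1⊕1⊕1⊕1⊕1⊕1⊕1⊕0⊕1⊕0⊕1 = 1
Syndrome (s16...s1) = 10001 → position 17.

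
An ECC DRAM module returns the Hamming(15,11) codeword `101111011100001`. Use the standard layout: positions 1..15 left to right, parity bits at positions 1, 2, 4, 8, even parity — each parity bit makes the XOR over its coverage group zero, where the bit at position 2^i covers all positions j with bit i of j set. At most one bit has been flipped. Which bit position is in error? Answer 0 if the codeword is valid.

s1: b1⊕b3⊕b5⊕b7⊕b9⊕b11⊕b13⊕b15 = 1⊕1⊕1⊕0⊕1⊕0⊕0⊕1 = 1
s2: b2⊕b3⊕b6⊕b7⊕b10⊕b11⊕b14⊕b15 = 0⊕1⊕1⊕0⊕1⊕0⊕0⊕1 = 0
s4: b4⊕b5⊕b6⊕b7⊕b12⊕b13⊕b14⊕b15 = 1⊕1⊕1⊕0⊕0⊕0⊕0⊕1 = 0
s8: b8⊕b9⊕b10⊕b11⊕b12⊕b13⊕b14⊕b15 = 1⊕1⊕1⊕0⊕0⊕0⊕0⊕1 = 0
Syndrome (s8...s1) = 0001 → position 1.

1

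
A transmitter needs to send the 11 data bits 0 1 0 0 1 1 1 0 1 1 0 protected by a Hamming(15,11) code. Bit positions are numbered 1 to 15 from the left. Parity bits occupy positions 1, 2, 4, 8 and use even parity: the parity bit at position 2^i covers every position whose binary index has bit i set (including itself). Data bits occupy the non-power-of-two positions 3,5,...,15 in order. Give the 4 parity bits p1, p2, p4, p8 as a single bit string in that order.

Place data bits at non-power-of-two positions: b3=0, b5=1, b6=0, b7=0, b9=1, b10=1, b11=1, b12=0, b13=1, b14=1, b15=0.
p1 = XOR of data positions {3,5,7,9,11,13,15} = 0⊕1⊕0⊕1⊕1⊕1⊕0 = 0
p2 = XOR of data positions {3,6,7,10,11,14,15} = 0⊕0⊕0⊕1⊕1⊕1⊕0 = 1
p4 = XOR of data positions {5,6,7,12,13,14,15} = 1⊕0⊕0⊕0⊕1⊕1⊕0 = 1
p8 = XOR of data positions {9,10,11,12,13,14,15} = 1⊕1⊕1⊕0⊕1⊕1⊕0 = 1
Parity bits p1,p2,p4,p8 = 0111

0111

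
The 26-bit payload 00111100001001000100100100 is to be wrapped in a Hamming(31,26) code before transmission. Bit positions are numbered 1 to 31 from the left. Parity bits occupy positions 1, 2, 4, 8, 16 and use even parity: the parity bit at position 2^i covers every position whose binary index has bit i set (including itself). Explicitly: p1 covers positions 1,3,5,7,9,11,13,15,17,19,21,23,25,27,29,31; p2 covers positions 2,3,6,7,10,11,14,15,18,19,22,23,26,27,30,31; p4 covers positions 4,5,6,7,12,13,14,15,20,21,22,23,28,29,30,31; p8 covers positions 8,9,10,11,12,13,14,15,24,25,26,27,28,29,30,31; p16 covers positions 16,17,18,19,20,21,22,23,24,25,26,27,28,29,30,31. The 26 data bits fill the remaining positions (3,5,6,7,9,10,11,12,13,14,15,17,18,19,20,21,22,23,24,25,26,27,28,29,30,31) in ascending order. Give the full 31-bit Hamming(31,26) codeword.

Place data bits at non-power-of-two positions: b3=0, b5=0, b6=1, b7=1, b9=1, b10=1, b11=0, b12=0, b13=0, b14=0, b15=1, b17=0, b18=0, b19=1, b20=0, b21=0, b22=0, b23=1, b24=0, b25=0, b26=1, b27=0, b28=0, b29=1, b30=0, b31=0.
p1 = XOR of data positions {3,5,7,9,11,13,15,17,19,21,23,25,27,29,31} = 0⊕0⊕1⊕1⊕0⊕0⊕1⊕0⊕1⊕0⊕1⊕0⊕0⊕1⊕0 = 0
p2 = XOR of data positions {3,6,7,10,11,14,15,18,19,22,23,26,27,30,31} = 0⊕1⊕1⊕1⊕0⊕0⊕1⊕0⊕1⊕0⊕1⊕1⊕0⊕0⊕0 = 1
p4 = XOR of data positions {5,6,7,12,13,14,15,20,21,22,23,28,29,30,31} = 0⊕1⊕1⊕0⊕0⊕0⊕1⊕0⊕0⊕0⊕1⊕0⊕1⊕0⊕0 = 1
p8 = XOR of data positions {9,10,11,12,13,14,15,24,25,26,27,28,29,30,31} = 1⊕1⊕0⊕0⊕0⊕0⊕1⊕0⊕0⊕1⊕0⊕0⊕1⊕0⊕0 = 1
p16 = XOR of data positions {17,18,19,20,21,22,23,24,25,26,27,28,29,30,31} = 0⊕0⊕1⊕0⊕0⊕0⊕1⊕0⊕0⊕1⊕0⊕0⊕1⊕0⊕0 = 0
Codeword b1..b31 = 0101011111000010001000100100100

0101011111000010001000100100100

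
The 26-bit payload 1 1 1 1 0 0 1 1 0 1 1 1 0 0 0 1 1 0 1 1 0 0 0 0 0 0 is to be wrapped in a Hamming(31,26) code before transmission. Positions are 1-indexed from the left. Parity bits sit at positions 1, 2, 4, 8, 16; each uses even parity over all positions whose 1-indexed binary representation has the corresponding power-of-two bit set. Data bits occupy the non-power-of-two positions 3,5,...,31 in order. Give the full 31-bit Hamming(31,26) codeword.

0110111000110111100011011000000

Place data bits at non-power-of-two positions: b3=1, b5=1, b6=1, b7=1, b9=0, b10=0, b11=1, b12=1, b13=0, b14=1, b15=1, b17=1, b18=0, b19=0, b20=0, b21=1, b22=1, b23=0, b24=1, b25=1, b26=0, b27=0, b28=0, b29=0, b30=0, b31=0.
p1 = XOR of data positions {3,5,7,9,11,13,15,17,19,21,23,25,27,29,31} = 1⊕1⊕1⊕0⊕1⊕0⊕1⊕1⊕0⊕1⊕0⊕1⊕0⊕0⊕0 = 0
p2 = XOR of data positions {3,6,7,10,11,14,15,18,19,22,23,26,27,30,31} = 1⊕1⊕1⊕0⊕1⊕1⊕1⊕0⊕0⊕1⊕0⊕0⊕0⊕0⊕0 = 1
p4 = XOR of data positions {5,6,7,12,13,14,15,20,21,22,23,28,29,30,31} = 1⊕1⊕1⊕1⊕0⊕1⊕1⊕0⊕1⊕1⊕0⊕0⊕0⊕0⊕0 = 0
p8 = XOR of data positions {9,10,11,12,13,14,15,24,25,26,27,28,29,30,31} = 0⊕0⊕1⊕1⊕0⊕1⊕1⊕1⊕1⊕0⊕0⊕0⊕0⊕0⊕0 = 0
p16 = XOR of data positions {17,18,19,20,21,22,23,24,25,26,27,28,29,30,31} = 1⊕0⊕0⊕0⊕1⊕1⊕0⊕1⊕1⊕0⊕0⊕0⊕0⊕0⊕0 = 1
Codeword b1..b31 = 0110111000110111100011011000000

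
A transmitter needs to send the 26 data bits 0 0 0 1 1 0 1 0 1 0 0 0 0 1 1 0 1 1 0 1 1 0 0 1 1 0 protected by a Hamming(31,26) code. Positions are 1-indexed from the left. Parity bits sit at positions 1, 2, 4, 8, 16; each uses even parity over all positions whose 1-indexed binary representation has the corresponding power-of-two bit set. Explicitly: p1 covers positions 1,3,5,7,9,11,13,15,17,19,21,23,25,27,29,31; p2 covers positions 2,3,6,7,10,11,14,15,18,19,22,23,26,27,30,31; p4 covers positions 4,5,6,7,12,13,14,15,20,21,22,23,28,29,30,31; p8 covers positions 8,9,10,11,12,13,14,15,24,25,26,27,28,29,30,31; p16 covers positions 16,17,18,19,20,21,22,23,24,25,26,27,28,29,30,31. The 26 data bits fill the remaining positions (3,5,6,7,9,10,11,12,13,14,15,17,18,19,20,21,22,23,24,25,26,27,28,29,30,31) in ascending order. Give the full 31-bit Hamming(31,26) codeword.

Place data bits at non-power-of-two positions: b3=0, b5=0, b6=0, b7=1, b9=1, b10=0, b11=1, b12=0, b13=1, b14=0, b15=0, b17=0, b18=0, b19=1, b20=1, b21=0, b22=1, b23=1, b24=0, b25=1, b26=1, b27=0, b28=0, b29=1, b30=1, b31=0.
p1 = XOR of data positions {3,5,7,9,11,13,15,17,19,21,23,25,27,29,31} = 0⊕0⊕1⊕1⊕1⊕1⊕0⊕0⊕1⊕0⊕1⊕1⊕0⊕1⊕0 = 0
p2 = XOR of data positions {3,6,7,10,11,14,15,18,19,22,23,26,27,30,31} = 0⊕0⊕1⊕0⊕1⊕0⊕0⊕0⊕1⊕1⊕1⊕1⊕0⊕1⊕0 = 1
p4 = XOR of data positions {5,6,7,12,13,14,15,20,21,22,23,28,29,30,31} = 0⊕0⊕1⊕0⊕1⊕0⊕0⊕1⊕0⊕1⊕1⊕0⊕1⊕1⊕0 = 1
p8 = XOR of data positions {9,10,11,12,13,14,15,24,25,26,27,28,29,30,31} = 1⊕0⊕1⊕0⊕1⊕0⊕0⊕0⊕1⊕1⊕0⊕0⊕1⊕1⊕0 = 1
p16 = XOR of data positions {17,18,19,20,21,22,23,24,25,26,27,28,29,30,31} = 0⊕0⊕1⊕1⊕0⊕1⊕1⊕0⊕1⊕1⊕0⊕0⊕1⊕1⊕0 = 0
Codeword b1..b31 = 0101001110101000001101101100110

0101001110101000001101101100110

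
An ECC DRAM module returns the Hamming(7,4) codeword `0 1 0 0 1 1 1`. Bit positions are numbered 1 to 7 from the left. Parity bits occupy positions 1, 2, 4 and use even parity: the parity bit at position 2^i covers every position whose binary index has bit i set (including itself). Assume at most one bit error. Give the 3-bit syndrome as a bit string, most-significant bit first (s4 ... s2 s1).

110

s1: b1⊕b3⊕b5⊕b7 = 0⊕0⊕1⊕1 = 0
s2: b2⊕b3⊕b6⊕b7 = 1⊕0⊕1⊕1 = 1
s4: b4⊕b5⊕b6⊕b7 = 0⊕1⊕1⊕1 = 1
Syndrome (s4...s1) = 110 → position 6.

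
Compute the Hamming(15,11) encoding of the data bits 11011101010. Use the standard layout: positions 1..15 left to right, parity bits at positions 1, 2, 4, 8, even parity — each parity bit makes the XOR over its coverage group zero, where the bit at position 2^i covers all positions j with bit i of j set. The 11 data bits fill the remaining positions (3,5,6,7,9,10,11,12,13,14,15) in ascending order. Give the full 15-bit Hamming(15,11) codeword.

001010101101010

Place data bits at non-power-of-two positions: b3=1, b5=1, b6=0, b7=1, b9=1, b10=1, b11=0, b12=1, b13=0, b14=1, b15=0.
p1 = XOR of data positions {3,5,7,9,11,13,15} = 1⊕1⊕1⊕1⊕0⊕0⊕0 = 0
p2 = XOR of data positions {3,6,7,10,11,14,15} = 1⊕0⊕1⊕1⊕0⊕1⊕0 = 0
p4 = XOR of data positions {5,6,7,12,13,14,15} = 1⊕0⊕1⊕1⊕0⊕1⊕0 = 0
p8 = XOR of data positions {9,10,11,12,13,14,15} = 1⊕1⊕0⊕1⊕0⊕1⊕0 = 0
Codeword b1..b15 = 001010101101010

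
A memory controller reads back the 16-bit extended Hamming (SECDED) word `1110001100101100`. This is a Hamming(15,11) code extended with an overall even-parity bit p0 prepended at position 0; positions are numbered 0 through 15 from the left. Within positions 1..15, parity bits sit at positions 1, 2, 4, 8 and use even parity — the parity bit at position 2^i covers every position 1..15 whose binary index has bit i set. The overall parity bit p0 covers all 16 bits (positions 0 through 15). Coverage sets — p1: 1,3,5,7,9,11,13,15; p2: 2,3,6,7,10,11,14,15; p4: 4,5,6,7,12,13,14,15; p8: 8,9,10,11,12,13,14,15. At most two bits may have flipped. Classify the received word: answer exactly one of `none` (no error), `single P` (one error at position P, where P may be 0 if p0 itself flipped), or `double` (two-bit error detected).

double

s1: b1⊕b3⊕b5⊕b7⊕b9⊕b11⊕b13⊕b15 = 1⊕0⊕0⊕1⊕0⊕0⊕1⊕0 = 1
s2: b2⊕b3⊕b6⊕b7⊕b10⊕b11⊕b14⊕b15 = 1⊕0⊕1⊕1⊕1⊕0⊕0⊕0 = 0
s4: b4⊕b5⊕b6⊕b7⊕b12⊕b13⊕b14⊕b15 = 0⊕0⊕1⊕1⊕1⊕1⊕0⊕0 = 0
s8: b8⊕b9⊕b10⊕b11⊕b12⊕b13⊕b14⊕b15 = 0⊕0⊕1⊕0⊕1⊕1⊕0⊕0 = 1
Syndrome (s8...s1) = 1001 → position 9.
Overall parity (XOR of all 16 bits, including p0): 1⊕1⊕1⊕0⊕0⊕0⊕1⊕1⊕0⊕0⊕1⊕0⊕1⊕1⊕0⊕0 = 0
Overall=0, syndrome position=9 → double-bit error detected (uncorrectable).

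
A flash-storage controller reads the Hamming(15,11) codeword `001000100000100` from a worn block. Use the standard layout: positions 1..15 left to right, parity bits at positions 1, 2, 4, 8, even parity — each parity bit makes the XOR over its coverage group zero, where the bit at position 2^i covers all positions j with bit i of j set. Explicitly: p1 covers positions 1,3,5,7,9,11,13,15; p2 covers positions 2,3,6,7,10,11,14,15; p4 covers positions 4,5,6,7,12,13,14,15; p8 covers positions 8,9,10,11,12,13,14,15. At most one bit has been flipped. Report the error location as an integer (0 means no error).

s1: b1⊕b3⊕b5⊕b7⊕b9⊕b11⊕b13⊕b15 = 0⊕1⊕0⊕1⊕0⊕0⊕1⊕0 = 1
s2: b2⊕b3⊕b6⊕b7⊕b10⊕b11⊕b14⊕b15 = 0⊕1⊕0⊕1⊕0⊕0⊕0⊕0 = 0
s4: b4⊕b5⊕b6⊕b7⊕b12⊕b13⊕b14⊕b15 = 0⊕0⊕0⊕1⊕0⊕1⊕0⊕0 = 0
s8: b8⊕b9⊕b10⊕b11⊕b12⊕b13⊕b14⊕b15 = 0⊕0⊕0⊕0⊕0⊕1⊕0⊕0 = 1
Syndrome (s8...s1) = 1001 → position 9.

9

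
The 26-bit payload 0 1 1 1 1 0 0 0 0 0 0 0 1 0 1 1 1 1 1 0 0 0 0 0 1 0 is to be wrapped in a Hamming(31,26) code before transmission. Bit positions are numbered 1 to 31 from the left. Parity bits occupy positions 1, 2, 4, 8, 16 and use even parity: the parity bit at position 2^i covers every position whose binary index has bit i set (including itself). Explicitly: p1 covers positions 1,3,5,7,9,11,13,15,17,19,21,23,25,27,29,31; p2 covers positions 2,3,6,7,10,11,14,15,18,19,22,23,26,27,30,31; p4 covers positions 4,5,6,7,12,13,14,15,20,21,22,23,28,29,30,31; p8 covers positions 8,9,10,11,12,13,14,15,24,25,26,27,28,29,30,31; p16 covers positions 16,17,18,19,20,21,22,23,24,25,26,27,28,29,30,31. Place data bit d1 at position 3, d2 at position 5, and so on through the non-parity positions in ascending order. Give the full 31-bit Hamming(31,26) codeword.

1000111110000001010111110000010

Place data bits at non-power-of-two positions: b3=0, b5=1, b6=1, b7=1, b9=1, b10=0, b11=0, b12=0, b13=0, b14=0, b15=0, b17=0, b18=1, b19=0, b20=1, b21=1, b22=1, b23=1, b24=1, b25=0, b26=0, b27=0, b28=0, b29=0, b30=1, b31=0.
p1 = XOR of data positions {3,5,7,9,11,13,15,17,19,21,23,25,27,29,31} = 0⊕1⊕1⊕1⊕0⊕0⊕0⊕0⊕0⊕1⊕1⊕0⊕0⊕0⊕0 = 1
p2 = XOR of data positions {3,6,7,10,11,14,15,18,19,22,23,26,27,30,31} = 0⊕1⊕1⊕0⊕0⊕0⊕0⊕1⊕0⊕1⊕1⊕0⊕0⊕1⊕0 = 0
p4 = XOR of data positions {5,6,7,12,13,14,15,20,21,22,23,28,29,30,31} = 1⊕1⊕1⊕0⊕0⊕0⊕0⊕1⊕1⊕1⊕1⊕0⊕0⊕1⊕0 = 0
p8 = XOR of data positions {9,10,11,12,13,14,15,24,25,26,27,28,29,30,31} = 1⊕0⊕0⊕0⊕0⊕0⊕0⊕1⊕0⊕0⊕0⊕0⊕0⊕1⊕0 = 1
p16 = XOR of data positions {17,18,19,20,21,22,23,24,25,26,27,28,29,30,31} = 0⊕1⊕0⊕1⊕1⊕1⊕1⊕1⊕0⊕0⊕0⊕0⊕0⊕1⊕0 = 1
Codeword b1..b31 = 1000111110000001010111110000010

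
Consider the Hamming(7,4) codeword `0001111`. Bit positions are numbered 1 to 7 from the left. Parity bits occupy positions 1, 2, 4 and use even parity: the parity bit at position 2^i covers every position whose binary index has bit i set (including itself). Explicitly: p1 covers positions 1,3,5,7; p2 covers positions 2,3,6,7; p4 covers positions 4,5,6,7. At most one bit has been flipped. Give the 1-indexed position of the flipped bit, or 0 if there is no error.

0

s1: b1⊕b3⊕b5⊕b7 = 0⊕0⊕1⊕1 = 0
s2: b2⊕b3⊕b6⊕b7 = 0⊕0⊕1⊕1 = 0
s4: b4⊕b5⊕b6⊕b7 = 1⊕1⊕1⊕1 = 0
Syndrome (s4...s1) = 000 → position 0 (no error).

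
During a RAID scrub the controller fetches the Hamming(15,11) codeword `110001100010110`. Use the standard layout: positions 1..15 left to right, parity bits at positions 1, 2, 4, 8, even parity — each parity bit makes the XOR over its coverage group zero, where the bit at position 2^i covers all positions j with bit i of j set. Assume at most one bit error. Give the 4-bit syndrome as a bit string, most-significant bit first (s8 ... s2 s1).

s1: b1⊕b3⊕b5⊕b7⊕b9⊕b11⊕b13⊕b15 = 1⊕0⊕0⊕1⊕0⊕1⊕1⊕0 = 0
s2: b2⊕b3⊕b6⊕b7⊕b10⊕b11⊕b14⊕b15 = 1⊕0⊕1⊕1⊕0⊕1⊕1⊕0 = 1
s4: b4⊕b5⊕b6⊕b7⊕b12⊕b13⊕b14⊕b15 = 0⊕0⊕1⊕1⊕0⊕1⊕1⊕0 = 0
s8: b8⊕b9⊕b10⊕b11⊕b12⊕b13⊕b14⊕b15 = 0⊕0⊕0⊕1⊕0⊕1⊕1⊕0 = 1
Syndrome (s8...s1) = 1010 → position 10.

1010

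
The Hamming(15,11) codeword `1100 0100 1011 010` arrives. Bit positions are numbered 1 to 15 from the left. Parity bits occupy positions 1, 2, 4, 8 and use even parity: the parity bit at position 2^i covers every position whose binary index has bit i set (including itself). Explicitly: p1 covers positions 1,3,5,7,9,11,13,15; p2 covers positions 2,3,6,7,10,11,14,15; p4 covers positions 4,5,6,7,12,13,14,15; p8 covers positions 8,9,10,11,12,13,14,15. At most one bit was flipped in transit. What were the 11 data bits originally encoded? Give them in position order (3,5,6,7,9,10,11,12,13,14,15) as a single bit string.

01101011010

s1: b1⊕b3⊕b5⊕b7⊕b9⊕b11⊕b13⊕b15 = 1⊕0⊕0⊕0⊕1⊕1⊕0⊕0 = 1
s2: b2⊕b3⊕b6⊕b7⊕b10⊕b11⊕b14⊕b15 = 1⊕0⊕1⊕0⊕0⊕1⊕1⊕0 = 0
s4: b4⊕b5⊕b6⊕b7⊕b12⊕b13⊕b14⊕b15 = 0⊕0⊕1⊕0⊕1⊕0⊕1⊕0 = 1
s8: b8⊕b9⊕b10⊕b11⊕b12⊕b13⊕b14⊕b15 = 0⊕1⊕0⊕1⊕1⊕0⊕1⊕0 = 0
Syndrome (s8...s1) = 0101 → position 5.
Flip bit 5: corrected codeword = 110011001011010
Data bits at positions 3,5,6,7,9,10,11,12,13,14,15: 01101011010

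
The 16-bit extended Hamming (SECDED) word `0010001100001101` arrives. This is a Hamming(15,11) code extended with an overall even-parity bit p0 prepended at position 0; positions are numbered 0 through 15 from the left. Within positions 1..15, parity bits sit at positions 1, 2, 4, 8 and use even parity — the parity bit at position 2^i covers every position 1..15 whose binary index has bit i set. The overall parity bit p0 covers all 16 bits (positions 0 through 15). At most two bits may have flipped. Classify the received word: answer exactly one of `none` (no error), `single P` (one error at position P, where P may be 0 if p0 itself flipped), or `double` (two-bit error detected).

s1: b1⊕b3⊕b5⊕b7⊕b9⊕b11⊕b13⊕b15 = 0⊕0⊕0⊕1⊕0⊕0⊕1⊕1 = 1
s2: b2⊕b3⊕b6⊕b7⊕b10⊕b11⊕b14⊕b15 = 1⊕0⊕1⊕1⊕0⊕0⊕0⊕1 = 0
s4: b4⊕b5⊕b6⊕b7⊕b12⊕b13⊕b14⊕b15 = 0⊕0⊕1⊕1⊕1⊕1⊕0⊕1 = 1
s8: b8⊕b9⊕b10⊕b11⊕b12⊕b13⊕b14⊕b15 = 0⊕0⊕0⊕0⊕1⊕1⊕0⊕1 = 1
Syndrome (s8...s1) = 1101 → position 13.
Overall parity (XOR of all 16 bits, including p0): 0⊕0⊕1⊕0⊕0⊕0⊕1⊕1⊕0⊕0⊕0⊕0⊕1⊕1⊕0⊕1 = 0
Overall=0, syndrome position=13 → double-bit error detected (uncorrectable).

double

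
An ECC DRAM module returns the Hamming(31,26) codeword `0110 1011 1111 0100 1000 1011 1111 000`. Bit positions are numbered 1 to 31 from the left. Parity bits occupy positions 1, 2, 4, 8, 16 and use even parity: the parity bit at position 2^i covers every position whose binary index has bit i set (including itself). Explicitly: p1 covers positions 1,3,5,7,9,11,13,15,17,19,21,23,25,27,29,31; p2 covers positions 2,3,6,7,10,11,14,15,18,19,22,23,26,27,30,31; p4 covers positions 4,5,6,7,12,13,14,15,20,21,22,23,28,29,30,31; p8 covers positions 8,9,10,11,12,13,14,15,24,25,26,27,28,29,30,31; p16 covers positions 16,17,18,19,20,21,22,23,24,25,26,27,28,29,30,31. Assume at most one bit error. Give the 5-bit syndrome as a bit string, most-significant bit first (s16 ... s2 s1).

01110

s1: b1⊕b3⊕b5⊕b7⊕b9⊕b11⊕b13⊕b15⊕b17⊕b19⊕b21⊕b23⊕b25⊕b27⊕b29⊕b31 = 0⊕1⊕1⊕1⊕1⊕1⊕0⊕0⊕1⊕0⊕1⊕1⊕1⊕1⊕0⊕0 = 0
s2: b2⊕b3⊕b6⊕b7⊕b10⊕b11⊕b14⊕b15⊕b18⊕b19⊕b22⊕b23⊕b26⊕b27⊕b30⊕b31 = 1⊕1⊕0⊕1⊕1⊕1⊕1⊕0⊕0⊕0⊕0⊕1⊕1⊕1⊕0⊕0 = 1
s4: b4⊕b5⊕b6⊕b7⊕b12⊕b13⊕b14⊕b15⊕b20⊕b21⊕b22⊕b23⊕b28⊕b29⊕b30⊕b31 = 0⊕1⊕0⊕1⊕1⊕0⊕1⊕0⊕0⊕1⊕0⊕1⊕1⊕0⊕0⊕0 = 1
s8: b8⊕b9⊕b10⊕b11⊕b12⊕b13⊕b14⊕b15⊕b24⊕b25⊕b26⊕b27⊕b28⊕b29⊕b30⊕b31 = 1⊕1⊕1⊕1⊕1⊕0⊕1⊕0⊕1⊕1⊕1⊕1⊕1⊕0⊕0⊕0 = 1
s16: b16⊕b17⊕b18⊕b19⊕b20⊕b21⊕b22⊕b23⊕b24⊕b25⊕b26⊕b27⊕b28⊕b29⊕b30⊕b31 = 0⊕1⊕0⊕0⊕0⊕1⊕0⊕1⊕1⊕1⊕1⊕1⊕1⊕0⊕0⊕0 = 0
Syndrome (s16...s1) = 01110 → position 14.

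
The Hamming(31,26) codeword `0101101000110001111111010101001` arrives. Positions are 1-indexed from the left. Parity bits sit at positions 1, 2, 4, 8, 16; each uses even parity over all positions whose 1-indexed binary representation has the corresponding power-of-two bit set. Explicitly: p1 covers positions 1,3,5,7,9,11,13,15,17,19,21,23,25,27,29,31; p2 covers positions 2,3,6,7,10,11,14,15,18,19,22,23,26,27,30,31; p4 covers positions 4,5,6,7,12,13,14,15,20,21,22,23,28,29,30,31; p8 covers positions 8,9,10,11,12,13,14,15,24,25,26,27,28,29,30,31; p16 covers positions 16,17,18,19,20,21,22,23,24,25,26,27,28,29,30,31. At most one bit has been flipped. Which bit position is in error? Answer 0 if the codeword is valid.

s1: b1⊕b3⊕b5⊕b7⊕b9⊕b11⊕b13⊕b15⊕b17⊕b19⊕b21⊕b23⊕b25⊕b27⊕b29⊕b31 = 0⊕0⊕1⊕1⊕0⊕1⊕0⊕0⊕1⊕1⊕1⊕0⊕0⊕0⊕0⊕1 = 1
s2: b2⊕b3⊕b6⊕b7⊕b10⊕b11⊕b14⊕b15⊕b18⊕b19⊕b22⊕b23⊕b26⊕b27⊕b30⊕b31 = 1⊕0⊕0⊕1⊕0⊕1⊕0⊕0⊕1⊕1⊕1⊕0⊕1⊕0⊕0⊕1 = 0
s4: b4⊕b5⊕b6⊕b7⊕b12⊕b13⊕b14⊕b15⊕b20⊕b21⊕b22⊕b23⊕b28⊕b29⊕b30⊕b31 = 1⊕1⊕0⊕1⊕1⊕0⊕0⊕0⊕1⊕1⊕1⊕0⊕1⊕0⊕0⊕1 = 1
s8: b8⊕b9⊕b10⊕b11⊕b12⊕b13⊕b14⊕b15⊕b24⊕b25⊕b26⊕b27⊕b28⊕b29⊕b30⊕b31 = 0⊕0⊕0⊕1⊕1⊕0⊕0⊕0⊕1⊕0⊕1⊕0⊕1⊕0⊕0⊕1 = 0
s16: b16⊕b17⊕b18⊕b19⊕b20⊕b21⊕b22⊕b23⊕b24⊕b25⊕b26⊕b27⊕b28⊕b29⊕b30⊕b31 = 1⊕1⊕1⊕1⊕1⊕1⊕1⊕0⊕1⊕0⊕1⊕0⊕1⊕0⊕0⊕1 = 1
Syndrome (s16...s1) = 10101 → position 21.

21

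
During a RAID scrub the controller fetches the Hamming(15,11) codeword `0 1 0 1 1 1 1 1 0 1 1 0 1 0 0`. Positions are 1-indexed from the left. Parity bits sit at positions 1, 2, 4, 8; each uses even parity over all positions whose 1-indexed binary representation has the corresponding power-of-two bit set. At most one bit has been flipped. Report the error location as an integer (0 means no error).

s1: b1⊕b3⊕b5⊕b7⊕b9⊕b11⊕b13⊕b15 = 0⊕0⊕1⊕1⊕0⊕1⊕1⊕0 = 0
s2: b2⊕b3⊕b6⊕b7⊕b10⊕b11⊕b14⊕b15 = 1⊕0⊕1⊕1⊕1⊕1⊕0⊕0 = 1
s4: b4⊕b5⊕b6⊕b7⊕b12⊕b13⊕b14⊕b15 = 1⊕1⊕1⊕1⊕0⊕1⊕0⊕0 = 1
s8: b8⊕b9⊕b10⊕b11⊕b12⊕b13⊕b14⊕b15 = 1⊕0⊕1⊕1⊕0⊕1⊕0⊕0 = 0
Syndrome (s8...s1) = 0110 → position 6.

6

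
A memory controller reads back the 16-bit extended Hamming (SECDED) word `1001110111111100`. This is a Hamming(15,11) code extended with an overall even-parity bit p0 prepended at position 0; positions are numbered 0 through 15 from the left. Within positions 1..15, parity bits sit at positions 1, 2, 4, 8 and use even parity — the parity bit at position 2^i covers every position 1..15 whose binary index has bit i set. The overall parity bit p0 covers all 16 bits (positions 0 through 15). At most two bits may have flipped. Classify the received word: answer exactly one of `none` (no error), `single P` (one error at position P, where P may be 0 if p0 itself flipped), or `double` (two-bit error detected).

s1: b1⊕b3⊕b5⊕b7⊕b9⊕b11⊕b13⊕b15 = 0⊕1⊕1⊕1⊕1⊕1⊕1⊕0 = 0
s2: b2⊕b3⊕b6⊕b7⊕b10⊕b11⊕b14⊕b15 = 0⊕1⊕0⊕1⊕1⊕1⊕0⊕0 = 0
s4: b4⊕b5⊕b6⊕b7⊕b12⊕b13⊕b14⊕b15 = 1⊕1⊕0⊕1⊕1⊕1⊕0⊕0 = 1
s8: b8⊕b9⊕b10⊕b11⊕b12⊕b13⊕b14⊕b15 = 1⊕1⊕1⊕1⊕1⊕1⊕0⊕0 = 0
Syndrome (s8...s1) = 0100 → position 4.
Overall parity (XOR of all 16 bits, including p0): 1⊕0⊕0⊕1⊕1⊕1⊕0⊕1⊕1⊕1⊕1⊕1⊕1⊕1⊕0⊕0 = 1
Overall=1, syndrome position=4 → single-bit error at position 4.

single 4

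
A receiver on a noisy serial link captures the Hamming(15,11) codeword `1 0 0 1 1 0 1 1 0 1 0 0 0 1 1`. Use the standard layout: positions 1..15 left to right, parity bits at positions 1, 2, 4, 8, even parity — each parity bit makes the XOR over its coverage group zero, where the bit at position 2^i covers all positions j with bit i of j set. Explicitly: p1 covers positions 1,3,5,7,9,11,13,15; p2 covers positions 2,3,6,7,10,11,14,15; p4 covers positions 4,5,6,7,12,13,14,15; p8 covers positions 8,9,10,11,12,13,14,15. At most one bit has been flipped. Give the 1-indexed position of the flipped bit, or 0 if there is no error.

s1: b1⊕b3⊕b5⊕b7⊕b9⊕b11⊕b13⊕b15 = 1⊕0⊕1⊕1⊕0⊕0⊕0⊕1 = 0
s2: b2⊕b3⊕b6⊕b7⊕b10⊕b11⊕b14⊕b15 = 0⊕0⊕0⊕1⊕1⊕0⊕1⊕1 = 0
s4: b4⊕b5⊕b6⊕b7⊕b12⊕b13⊕b14⊕b15 = 1⊕1⊕0⊕1⊕0⊕0⊕1⊕1 = 1
s8: b8⊕b9⊕b10⊕b11⊕b12⊕b13⊕b14⊕b15 = 1⊕0⊕1⊕0⊕0⊕0⊕1⊕1 = 0
Syndrome (s8...s1) = 0100 → position 4.

4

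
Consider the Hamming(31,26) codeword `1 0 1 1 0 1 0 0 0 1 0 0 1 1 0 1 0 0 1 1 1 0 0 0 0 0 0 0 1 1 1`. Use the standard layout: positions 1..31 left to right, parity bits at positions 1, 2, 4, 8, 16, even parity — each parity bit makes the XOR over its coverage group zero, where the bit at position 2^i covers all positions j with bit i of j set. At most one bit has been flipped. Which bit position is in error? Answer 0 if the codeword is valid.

23

s1: b1⊕b3⊕b5⊕b7⊕b9⊕b11⊕b13⊕b15⊕b17⊕b19⊕b21⊕b23⊕b25⊕b27⊕b29⊕b31 = 1⊕1⊕0⊕0⊕0⊕0⊕1⊕0⊕0⊕1⊕1⊕0⊕0⊕0⊕1⊕1 = 1
s2: b2⊕b3⊕b6⊕b7⊕b10⊕b11⊕b14⊕b15⊕b18⊕b19⊕b22⊕b23⊕b26⊕b27⊕b30⊕b31 = 0⊕1⊕1⊕0⊕1⊕0⊕1⊕0⊕0⊕1⊕0⊕0⊕0⊕0⊕1⊕1 = 1
s4: b4⊕b5⊕b6⊕b7⊕b12⊕b13⊕b14⊕b15⊕b20⊕b21⊕b22⊕b23⊕b28⊕b29⊕b30⊕b31 = 1⊕0⊕1⊕0⊕0⊕1⊕1⊕0⊕1⊕1⊕0⊕0⊕0⊕1⊕1⊕1 = 1
s8: b8⊕b9⊕b10⊕b11⊕b12⊕b13⊕b14⊕b15⊕b24⊕b25⊕b26⊕b27⊕b28⊕b29⊕b30⊕b31 = 0⊕0⊕1⊕0⊕0⊕1⊕1⊕0⊕0⊕0⊕0⊕0⊕0⊕1⊕1⊕1 = 0
s16: b16⊕b17⊕b18⊕b19⊕b20⊕b21⊕b22⊕b23⊕b24⊕b25⊕b26⊕b27⊕b28⊕b29⊕b30⊕b31 = 1⊕0⊕0⊕1⊕1⊕1⊕0⊕0⊕0⊕0⊕0⊕0⊕0⊕1⊕1⊕1 = 1
Syndrome (s16...s1) = 10111 → position 23.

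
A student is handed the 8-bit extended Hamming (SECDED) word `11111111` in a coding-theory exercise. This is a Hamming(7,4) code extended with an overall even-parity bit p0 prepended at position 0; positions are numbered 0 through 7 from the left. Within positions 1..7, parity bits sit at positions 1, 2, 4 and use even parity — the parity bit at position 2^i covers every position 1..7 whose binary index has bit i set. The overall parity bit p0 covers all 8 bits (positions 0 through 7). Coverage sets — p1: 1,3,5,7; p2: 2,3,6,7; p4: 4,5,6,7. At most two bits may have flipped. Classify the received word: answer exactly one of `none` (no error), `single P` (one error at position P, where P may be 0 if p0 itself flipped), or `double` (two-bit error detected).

none

s1: b1⊕b3⊕b5⊕b7 = 1⊕1⊕1⊕1 = 0
s2: b2⊕b3⊕b6⊕b7 = 1⊕1⊕1⊕1 = 0
s4: b4⊕b5⊕b6⊕b7 = 1⊕1⊕1⊕1 = 0
Syndrome (s4...s1) = 000 → position 0 (no error).
Overall parity (XOR of all 8 bits, including p0): 1⊕1⊕1⊕1⊕1⊕1⊕1⊕1 = 0
Overall=0, syndrome position=0 → no error.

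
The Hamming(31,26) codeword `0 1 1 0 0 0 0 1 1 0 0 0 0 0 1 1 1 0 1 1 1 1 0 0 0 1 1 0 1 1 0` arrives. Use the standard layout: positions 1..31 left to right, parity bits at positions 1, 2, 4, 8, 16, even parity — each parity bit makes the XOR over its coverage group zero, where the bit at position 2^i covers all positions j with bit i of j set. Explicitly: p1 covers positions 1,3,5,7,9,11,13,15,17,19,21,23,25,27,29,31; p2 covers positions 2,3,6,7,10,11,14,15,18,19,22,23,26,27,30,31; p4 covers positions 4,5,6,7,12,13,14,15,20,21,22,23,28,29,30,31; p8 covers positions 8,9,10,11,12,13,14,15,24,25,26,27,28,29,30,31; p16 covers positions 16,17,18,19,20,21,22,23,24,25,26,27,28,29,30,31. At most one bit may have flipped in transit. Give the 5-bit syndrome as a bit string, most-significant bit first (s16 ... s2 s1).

s1: b1⊕b3⊕b5⊕b7⊕b9⊕b11⊕b13⊕b15⊕b17⊕b19⊕b21⊕b23⊕b25⊕b27⊕b29⊕b31 = 0⊕1⊕0⊕0⊕1⊕0⊕0⊕1⊕1⊕1⊕1⊕0⊕0⊕1⊕1⊕0 = 0
s2: b2⊕b3⊕b6⊕b7⊕b10⊕b11⊕b14⊕b15⊕b18⊕b19⊕b22⊕b23⊕b26⊕b27⊕b30⊕b31 = 1⊕1⊕0⊕0⊕0⊕0⊕0⊕1⊕0⊕1⊕1⊕0⊕1⊕1⊕1⊕0 = 0
s4: b4⊕b5⊕b6⊕b7⊕b12⊕b13⊕b14⊕b15⊕b20⊕b21⊕b22⊕b23⊕b28⊕b29⊕b30⊕b31 = 0⊕0⊕0⊕0⊕0⊕0⊕0⊕1⊕1⊕1⊕1⊕0⊕0⊕1⊕1⊕0 = 0
s8: b8⊕b9⊕b10⊕b11⊕b12⊕b13⊕b14⊕b15⊕b24⊕b25⊕b26⊕b27⊕b28⊕b29⊕b30⊕b31 = 1⊕1⊕0⊕0⊕0⊕0⊕0⊕1⊕0⊕0⊕1⊕1⊕0⊕1⊕1⊕0 = 1
s16: b16⊕b17⊕b18⊕b19⊕b20⊕b21⊕b22⊕b23⊕b24⊕b25⊕b26⊕b27⊕b28⊕b29⊕b30⊕b31 = 1⊕1⊕0⊕1⊕1⊕1⊕1⊕0⊕0⊕0⊕1⊕1⊕0⊕1⊕1⊕0 = 0
Syndrome (s16...s1) = 01000 → position 8.

01000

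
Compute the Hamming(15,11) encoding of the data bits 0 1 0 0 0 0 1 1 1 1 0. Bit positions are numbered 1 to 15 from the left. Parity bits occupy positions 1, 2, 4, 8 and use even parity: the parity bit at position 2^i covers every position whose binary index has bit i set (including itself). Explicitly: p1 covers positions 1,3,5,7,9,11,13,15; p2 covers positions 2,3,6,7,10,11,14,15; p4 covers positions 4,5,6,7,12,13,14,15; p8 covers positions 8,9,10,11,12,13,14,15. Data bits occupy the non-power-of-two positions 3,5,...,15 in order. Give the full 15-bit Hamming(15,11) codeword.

100010000011110

Place data bits at non-power-of-two positions: b3=0, b5=1, b6=0, b7=0, b9=0, b10=0, b11=1, b12=1, b13=1, b14=1, b15=0.
p1 = XOR of data positions {3,5,7,9,11,13,15} = 0⊕1⊕0⊕0⊕1⊕1⊕0 = 1
p2 = XOR of data positions {3,6,7,10,11,14,15} = 0⊕0⊕0⊕0⊕1⊕1⊕0 = 0
p4 = XOR of data positions {5,6,7,12,13,14,15} = 1⊕0⊕0⊕1⊕1⊕1⊕0 = 0
p8 = XOR of data positions {9,10,11,12,13,14,15} = 0⊕0⊕1⊕1⊕1⊕1⊕0 = 0
Codeword b1..b15 = 100010000011110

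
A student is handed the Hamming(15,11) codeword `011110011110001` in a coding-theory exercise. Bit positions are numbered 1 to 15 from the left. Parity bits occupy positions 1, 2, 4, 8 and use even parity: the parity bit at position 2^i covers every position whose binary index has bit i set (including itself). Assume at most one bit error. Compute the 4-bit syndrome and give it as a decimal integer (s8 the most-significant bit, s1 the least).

s1: b1⊕b3⊕b5⊕b7⊕b9⊕b11⊕b13⊕b15 = 0⊕1⊕1⊕0⊕1⊕1⊕0⊕1 = 1
s2: b2⊕b3⊕b6⊕b7⊕b10⊕b11⊕b14⊕b15 = 1⊕1⊕0⊕0⊕1⊕1⊕0⊕1 = 1
s4: b4⊕b5⊕b6⊕b7⊕b12⊕b13⊕b14⊕b15 = 1⊕1⊕0⊕0⊕0⊕0⊕0⊕1 = 1
s8: b8⊕b9⊕b10⊕b11⊕b12⊕b13⊕b14⊕b15 = 1⊕1⊕1⊕1⊕0⊕0⊕0⊕1 = 1
Syndrome (s8...s1) = 1111 → position 15.

15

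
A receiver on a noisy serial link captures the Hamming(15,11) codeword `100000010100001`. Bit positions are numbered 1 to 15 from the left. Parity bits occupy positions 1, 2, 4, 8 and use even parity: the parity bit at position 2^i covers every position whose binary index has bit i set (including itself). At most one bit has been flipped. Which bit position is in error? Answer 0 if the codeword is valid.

s1: b1⊕b3⊕b5⊕b7⊕b9⊕b11⊕b13⊕b15 = 1⊕0⊕0⊕0⊕0⊕0⊕0⊕1 = 0
s2: b2⊕b3⊕b6⊕b7⊕b10⊕b11⊕b14⊕b15 = 0⊕0⊕0⊕0⊕1⊕0⊕0⊕1 = 0
s4: b4⊕b5⊕b6⊕b7⊕b12⊕b13⊕b14⊕b15 = 0⊕0⊕0⊕0⊕0⊕0⊕0⊕1 = 1
s8: b8⊕b9⊕b10⊕b11⊕b12⊕b13⊕b14⊕b15 = 1⊕0⊕1⊕0⊕0⊕0⊕0⊕1 = 1
Syndrome (s8...s1) = 1100 → position 12.

12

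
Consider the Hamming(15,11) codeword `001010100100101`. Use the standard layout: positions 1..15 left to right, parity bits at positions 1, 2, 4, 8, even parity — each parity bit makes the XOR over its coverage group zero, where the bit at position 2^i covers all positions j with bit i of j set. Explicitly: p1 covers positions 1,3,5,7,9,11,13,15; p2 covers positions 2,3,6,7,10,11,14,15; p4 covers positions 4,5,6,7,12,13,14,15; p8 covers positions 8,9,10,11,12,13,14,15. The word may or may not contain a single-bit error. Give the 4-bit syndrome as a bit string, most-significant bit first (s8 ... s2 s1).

s1: b1⊕b3⊕b5⊕b7⊕b9⊕b11⊕b13⊕b15 = 0⊕1⊕1⊕1⊕0⊕0⊕1⊕1 = 1
s2: b2⊕b3⊕b6⊕b7⊕b10⊕b11⊕b14⊕b15 = 0⊕1⊕0⊕1⊕1⊕0⊕0⊕1 = 0
s4: b4⊕b5⊕b6⊕b7⊕b12⊕b13⊕b14⊕b15 = 0⊕1⊕0⊕1⊕0⊕1⊕0⊕1 = 0
s8: b8⊕b9⊕b10⊕b11⊕b12⊕b13⊕b14⊕b15 = 0⊕0⊕1⊕0⊕0⊕1⊕0⊕1 = 1
Syndrome (s8...s1) = 1001 → position 9.

1001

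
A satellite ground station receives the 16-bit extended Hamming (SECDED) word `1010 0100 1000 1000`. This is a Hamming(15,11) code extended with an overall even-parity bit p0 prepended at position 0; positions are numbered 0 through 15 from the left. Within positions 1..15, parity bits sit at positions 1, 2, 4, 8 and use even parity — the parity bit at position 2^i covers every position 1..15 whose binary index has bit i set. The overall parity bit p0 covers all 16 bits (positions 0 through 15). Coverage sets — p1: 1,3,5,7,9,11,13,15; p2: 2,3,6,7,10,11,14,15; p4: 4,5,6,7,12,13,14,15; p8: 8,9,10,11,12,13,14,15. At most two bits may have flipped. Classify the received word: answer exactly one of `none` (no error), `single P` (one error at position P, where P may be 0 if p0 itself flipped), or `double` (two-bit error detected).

single 3

s1: b1⊕b3⊕b5⊕b7⊕b9⊕b11⊕b13⊕b15 = 0⊕0⊕1⊕0⊕0⊕0⊕0⊕0 = 1
s2: b2⊕b3⊕b6⊕b7⊕b10⊕b11⊕b14⊕b15 = 1⊕0⊕0⊕0⊕0⊕0⊕0⊕0 = 1
s4: b4⊕b5⊕b6⊕b7⊕b12⊕b13⊕b14⊕b15 = 0⊕1⊕0⊕0⊕1⊕0⊕0⊕0 = 0
s8: b8⊕b9⊕b10⊕b11⊕b12⊕b13⊕b14⊕b15 = 1⊕0⊕0⊕0⊕1⊕0⊕0⊕0 = 0
Syndrome (s8...s1) = 0011 → position 3.
Overall parity (XOR of all 16 bits, including p0): 1⊕0⊕1⊕0⊕0⊕1⊕0⊕0⊕1⊕0⊕0⊕0⊕1⊕0⊕0⊕0 = 1
Overall=1, syndrome position=3 → single-bit error at position 3.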